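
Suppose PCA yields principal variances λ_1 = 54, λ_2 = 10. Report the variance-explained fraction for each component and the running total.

Step 1 — total variance = trace(Sigma) = Σ λ_i = 54 + 10 = 64.

Step 2 — fraction explained by component i = λ_i / Σ λ:
  PC1: 54/64 = 0.8438
  PC2: 10/64 = 0.1562

Step 3 — cumulative fraction after k components = (λ_1 + ... + λ_k) / Σ λ:
  k = 1: 54/64 = 0.8438
  k = 2: (54 + 10)/64 = 64/64 = 1

Summary (fraction, with percent):

explained: PC1 0.8438 (84.38%), PC2 0.1562 (15.62%);  cumulative: 0.8438, 1


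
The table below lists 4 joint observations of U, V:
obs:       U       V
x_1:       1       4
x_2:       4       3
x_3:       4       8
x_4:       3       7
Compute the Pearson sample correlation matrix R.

Step 1 — column means:
  mean(U) = (1 + 4 + 4 + 3) / 4 = 12/4 = 3
  mean(V) = (4 + 3 + 8 + 7) / 4 = 22/4 = 5.5

Step 2 — sample variances and covariances s[i,j] = (1/(n-1)) · Σ_k (x_{k,i} - mean_i) · (x_{k,j} - mean_j), with n-1 = 3:
  s[U,U] = ((-2)·(-2) + (1)·(1) + (1)·(1) + (0)·(0)) / 3 = 6/3 = 2
  s[U,V] = ((-2)·(-1.5) + (1)·(-2.5) + (1)·(2.5) + (0)·(1.5)) / 3 = 3/3 = 1
  s[V,V] = ((-1.5)·(-1.5) + (-2.5)·(-2.5) + (2.5)·(2.5) + (1.5)·(1.5)) / 3 = 17/3 = 5.6667
  Sample standard deviations s_i = √(s[i,i]):
  s(U) = √(2) = 1.4142
  s(V) = √(5.6667) = 2.3805

Step 3 — r_{ij} = s_{ij} / (s_i · s_j):
  r[U,U] = 1 (diagonal).
  r[U,V] = 1 / (1.4142 · 2.3805) = 1 / 3.3665 = 0.297
  r[V,V] = 1 (diagonal).

R is symmetric with unit diagonal. Assembling:

R = [[1, 0.297],
 [0.297, 1]]


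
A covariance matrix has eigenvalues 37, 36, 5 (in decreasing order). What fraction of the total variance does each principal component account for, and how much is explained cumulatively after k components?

Step 1 — total variance = trace(Sigma) = Σ λ_i = 37 + 36 + 5 = 78.

Step 2 — fraction explained by component i = λ_i / Σ λ:
  PC1: 37/78 = 0.4744
  PC2: 36/78 = 0.4615
  PC3: 5/78 = 0.0641

Step 3 — cumulative fraction after k components = (λ_1 + ... + λ_k) / Σ λ:
  k = 1: 37/78 = 0.4744
  k = 2: (37 + 36)/78 = 73/78 = 0.9359
  k = 3: (37 + 36 + 5)/78 = 78/78 = 1

Summary (fraction, with percent):

explained: PC1 0.4744 (47.44%), PC2 0.4615 (46.15%), PC3 0.0641 (6.41%);  cumulative: 0.4744, 0.9359, 1


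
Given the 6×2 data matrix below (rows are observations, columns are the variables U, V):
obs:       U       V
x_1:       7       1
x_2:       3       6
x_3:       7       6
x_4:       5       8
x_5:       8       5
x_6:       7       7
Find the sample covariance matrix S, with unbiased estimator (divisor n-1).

Step 1 — column means:
  mean(U) = (7 + 3 + 7 + 5 + 8 + 7) / 6 = 37/6 = 6.1667
  mean(V) = (1 + 6 + 6 + 8 + 5 + 7) / 6 = 33/6 = 5.5

Step 2 — sample covariance S[i,j] = (1/(n-1)) · Σ_k (x_{k,i} - mean_i) · (x_{k,j} - mean_j), with n-1 = 5.
  S[U,U] = ((0.8333)·(0.8333) + (-3.1667)·(-3.1667) + (0.8333)·(0.8333) + (-1.1667)·(-1.1667) + (1.8333)·(1.8333) + (0.8333)·(0.8333)) / 5 = 16.8333/5 = 3.3667
  S[U,V] = ((0.8333)·(-4.5) + (-3.1667)·(0.5) + (0.8333)·(0.5) + (-1.1667)·(2.5) + (1.8333)·(-0.5) + (0.8333)·(1.5)) / 5 = -7.5/5 = -1.5
  S[V,V] = ((-4.5)·(-4.5) + (0.5)·(0.5) + (0.5)·(0.5) + (2.5)·(2.5) + (-0.5)·(-0.5) + (1.5)·(1.5)) / 5 = 29.5/5 = 5.9

S is symmetric (S[j,i] = S[i,j]). Assembling:

S = [[3.3667, -1.5],
 [-1.5, 5.9]]


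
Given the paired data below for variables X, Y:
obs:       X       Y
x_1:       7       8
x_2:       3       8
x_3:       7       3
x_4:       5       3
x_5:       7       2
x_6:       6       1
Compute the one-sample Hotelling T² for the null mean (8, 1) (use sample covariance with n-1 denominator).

Step 1 — sample mean vector:
  mean(X) = (7 + 3 + 7 + 5 + 7 + 6) / 6 = 35/6 = 5.8333
  mean(Y) = (8 + 8 + 3 + 3 + 2 + 1) / 6 = 25/6 = 4.1667
  x̄ = (5.8333, 4.1667),  deviation x̄ - mu_0 = (5.8333, 4.1667) - (8, 1) = (-2.1667, 3.1667).

Step 2 — sample covariance matrix, S[i,j] = (1/(n-1)) · Σ_k (x_{k,i} - mean_i) · (x_{k,j} - mean_j), divisor n-1 = 5:
  S[X,X] = ((1.1667)·(1.1667) + (-2.8333)·(-2.8333) + (1.1667)·(1.1667) + (-0.8333)·(-0.8333) + (1.1667)·(1.1667) + (0.1667)·(0.1667)) / 5 = 12.8333/5 = 2.5667
  S[X,Y] = ((1.1667)·(3.8333) + (-2.8333)·(3.8333) + (1.1667)·(-1.1667) + (-0.8333)·(-1.1667) + (1.1667)·(-2.1667) + (0.1667)·(-3.1667)) / 5 = -9.8333/5 = -1.9667
  S[Y,Y] = ((3.8333)·(3.8333) + (3.8333)·(3.8333) + (-1.1667)·(-1.1667) + (-1.1667)·(-1.1667) + (-2.1667)·(-2.1667) + (-3.1667)·(-3.1667)) / 5 = 46.8333/5 = 9.3667
  S = [[2.5667, -1.9667],
 [-1.9667, 9.3667]].

Step 3 — invert S. det(S) = 2.5667·9.3667 - (-1.9667)² = 20.1733.
  S^{-1} = (1/det) · [[d, -b], [-b, a]] = [[0.4643, 0.0975],
 [0.0975, 0.1272]].

Step 4 — quadratic form (x̄ - mu_0)^T · S^{-1} · (x̄ - mu_0):
  S^{-1} · (x̄ - mu_0) = (-0.6973, 0.1917),
  (x̄ - mu_0)^T · [...] = (-2.1667)·(-0.6973) + (3.1667)·(0.1917) = 2.1178.

Step 5 — scale by n: T² = 6 · 2.1178 = 12.7065.

T² ≈ 12.7065


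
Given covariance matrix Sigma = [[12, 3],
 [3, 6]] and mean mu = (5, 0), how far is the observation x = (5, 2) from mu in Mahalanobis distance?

Step 1 — centre the observation: (x - mu) = (0, 2).

Step 2 — invert Sigma. det(Sigma) = 12·6 - (3)² = 63.
  Sigma^{-1} = (1/det) · [[d, -b], [-b, a]] = [[0.0952, -0.0476],
 [-0.0476, 0.1905]].

Step 3 — form the quadratic (x - mu)^T · Sigma^{-1} · (x - mu):
  Sigma^{-1} · (x - mu) = (-0.0952, 0.381).
  (x - mu)^T · [Sigma^{-1} · (x - mu)] = (0)·(-0.0952) + (2)·(0.381) = 0.7619.

Step 4 — take square root: d = √(0.7619) ≈ 0.8729.

d(x, mu) = √(0.7619) ≈ 0.8729


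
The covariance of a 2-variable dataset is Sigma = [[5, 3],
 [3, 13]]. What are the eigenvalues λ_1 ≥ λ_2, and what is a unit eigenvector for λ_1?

Step 1 — characteristic polynomial of 2×2 Sigma:
  det(Sigma - λI) = λ² - trace · λ + det = 0.
  trace = 5 + 13 = 18, det = 5·13 - (3)² = 56.
Step 2 — discriminant:
  Δ = trace² - 4·det = 324 - 224 = 100.
Step 3 — eigenvalues:
  λ = (trace ± √Δ)/2 = (18 ± 10)/2,
  λ_1 = 14,  λ_2 = 4.

Step 4 — unit eigenvector for λ_1: solve (Sigma - λ_1 I)v = 0. First row:
  (5 - 14)·v_x + (3)·v_y = 0, i.e. (-9)·v_x + (3)·v_y = 0,
  so v ∝ (b, λ_1 - a) = (3, 9) = u.
  ||u|| = √((3)² + (9)²) = √(90) ≈ 9.4868,
  v_1 = u/||u|| ≈ (0.3162, 0.9487) (||v_1|| = 1).

λ_1 = 14,  λ_2 = 4;  v_1 ≈ (0.3162, 0.9487)


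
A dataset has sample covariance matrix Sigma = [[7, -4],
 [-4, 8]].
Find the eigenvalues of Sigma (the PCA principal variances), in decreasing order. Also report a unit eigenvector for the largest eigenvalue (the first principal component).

Step 1 — characteristic polynomial of 2×2 Sigma:
  det(Sigma - λI) = λ² - trace · λ + det = 0.
  trace = 7 + 8 = 15, det = 7·8 - (-4)² = 40.
Step 2 — discriminant:
  Δ = trace² - 4·det = 225 - 160 = 65.
Step 3 — eigenvalues:
  λ = (trace ± √Δ)/2 = (15 ± 8.0623)/2,
  λ_1 = 11.5311,  λ_2 = 3.4689.

Step 4 — unit eigenvector for λ_1: solve (Sigma - λ_1 I)v = 0. First row:
  (7 - 11.5311)·v_x + (-4)·v_y = 0, i.e. (-4.5311)·v_x + (-4)·v_y = 0,
  so v ∝ (b, λ_1 - a) = (-4, 4.5311); multiply by -1 so the first entry is positive: u = (4, -4.5311).
  ||u|| = √((4)² + (-4.5311)²) = √(36.5311) ≈ 6.0441,
  v_1 = u/||u|| ≈ (0.6618, -0.7497) (||v_1|| = 1).

λ_1 = 11.5311,  λ_2 = 3.4689;  v_1 ≈ (0.6618, -0.7497)


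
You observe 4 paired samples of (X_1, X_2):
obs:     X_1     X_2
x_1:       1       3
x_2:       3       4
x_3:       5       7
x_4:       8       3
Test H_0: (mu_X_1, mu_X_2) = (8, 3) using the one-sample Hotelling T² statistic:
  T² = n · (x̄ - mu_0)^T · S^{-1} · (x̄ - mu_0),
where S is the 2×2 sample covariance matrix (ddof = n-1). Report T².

Step 1 — sample mean vector:
  mean(X_1) = (1 + 3 + 5 + 8) / 4 = 17/4 = 4.25
  mean(X_2) = (3 + 4 + 7 + 3) / 4 = 17/4 = 4.25
  x̄ = (4.25, 4.25),  deviation x̄ - mu_0 = (4.25, 4.25) - (8, 3) = (-3.75, 1.25).

Step 2 — sample covariance matrix, S[i,j] = (1/(n-1)) · Σ_k (x_{k,i} - mean_i) · (x_{k,j} - mean_j), divisor n-1 = 3:
  S[X_1,X_1] = ((-3.25)·(-3.25) + (-1.25)·(-1.25) + (0.75)·(0.75) + (3.75)·(3.75)) / 3 = 26.75/3 = 8.9167
  S[X_1,X_2] = ((-3.25)·(-1.25) + (-1.25)·(-0.25) + (0.75)·(2.75) + (3.75)·(-1.25)) / 3 = 1.75/3 = 0.5833
  S[X_2,X_2] = ((-1.25)·(-1.25) + (-0.25)·(-0.25) + (2.75)·(2.75) + (-1.25)·(-1.25)) / 3 = 10.75/3 = 3.5833
  S = [[8.9167, 0.5833],
 [0.5833, 3.5833]].

Step 3 — invert S. det(S) = 8.9167·3.5833 - (0.5833)² = 31.6111.
  S^{-1} = (1/det) · [[d, -b], [-b, a]] = [[0.1134, -0.0185],
 [-0.0185, 0.2821]].

Step 4 — quadratic form (x̄ - mu_0)^T · S^{-1} · (x̄ - mu_0):
  S^{-1} · (x̄ - mu_0) = (-0.4482, 0.4218),
  (x̄ - mu_0)^T · [...] = (-3.75)·(-0.4482) + (1.25)·(0.4218) = 2.2078.

Step 5 — scale by n: T² = 4 · 2.2078 = 8.8313.

T² ≈ 8.8313


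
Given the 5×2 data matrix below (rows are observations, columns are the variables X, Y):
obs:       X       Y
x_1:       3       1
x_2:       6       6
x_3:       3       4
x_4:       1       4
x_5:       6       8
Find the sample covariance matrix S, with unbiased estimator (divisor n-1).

Step 1 — column means:
  mean(X) = (3 + 6 + 3 + 1 + 6) / 5 = 19/5 = 3.8
  mean(Y) = (1 + 6 + 4 + 4 + 8) / 5 = 23/5 = 4.6

Step 2 — sample covariance S[i,j] = (1/(n-1)) · Σ_k (x_{k,i} - mean_i) · (x_{k,j} - mean_j), with n-1 = 4.
  S[X,X] = ((-0.8)·(-0.8) + (2.2)·(2.2) + (-0.8)·(-0.8) + (-2.8)·(-2.8) + (2.2)·(2.2)) / 4 = 18.8/4 = 4.7
  S[X,Y] = ((-0.8)·(-3.6) + (2.2)·(1.4) + (-0.8)·(-0.6) + (-2.8)·(-0.6) + (2.2)·(3.4)) / 4 = 15.6/4 = 3.9
  S[Y,Y] = ((-3.6)·(-3.6) + (1.4)·(1.4) + (-0.6)·(-0.6) + (-0.6)·(-0.6) + (3.4)·(3.4)) / 4 = 27.2/4 = 6.8

S is symmetric (S[j,i] = S[i,j]). Assembling:

S = [[4.7, 3.9],
 [3.9, 6.8]]


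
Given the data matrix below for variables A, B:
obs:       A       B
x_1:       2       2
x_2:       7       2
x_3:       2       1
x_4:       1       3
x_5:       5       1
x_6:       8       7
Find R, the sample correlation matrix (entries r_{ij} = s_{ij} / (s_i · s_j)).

Step 1 — column means:
  mean(A) = (2 + 7 + 2 + 1 + 5 + 8) / 6 = 25/6 = 4.1667
  mean(B) = (2 + 2 + 1 + 3 + 1 + 7) / 6 = 16/6 = 2.6667

Step 2 — sample variances and covariances s[i,j] = (1/(n-1)) · Σ_k (x_{k,i} - mean_i) · (x_{k,j} - mean_j), with n-1 = 5:
  s[A,A] = ((-2.1667)·(-2.1667) + (2.8333)·(2.8333) + (-2.1667)·(-2.1667) + (-3.1667)·(-3.1667) + (0.8333)·(0.8333) + (3.8333)·(3.8333)) / 5 = 42.8333/5 = 8.5667
  s[A,B] = ((-2.1667)·(-0.6667) + (2.8333)·(-0.6667) + (-2.1667)·(-1.6667) + (-3.1667)·(0.3333) + (0.8333)·(-1.6667) + (3.8333)·(4.3333)) / 5 = 17.3333/5 = 3.4667
  s[B,B] = ((-0.6667)·(-0.6667) + (-0.6667)·(-0.6667) + (-1.6667)·(-1.6667) + (0.3333)·(0.3333) + (-1.6667)·(-1.6667) + (4.3333)·(4.3333)) / 5 = 25.3333/5 = 5.0667
  Sample standard deviations s_i = √(s[i,i]):
  s(A) = √(8.5667) = 2.9269
  s(B) = √(5.0667) = 2.2509

Step 3 — r_{ij} = s_{ij} / (s_i · s_j):
  r[A,A] = 1 (diagonal).
  r[A,B] = 3.4667 / (2.9269 · 2.2509) = 3.4667 / 6.5882 = 0.5262
  r[B,B] = 1 (diagonal).

R is symmetric with unit diagonal. Assembling:

R = [[1, 0.5262],
 [0.5262, 1]]


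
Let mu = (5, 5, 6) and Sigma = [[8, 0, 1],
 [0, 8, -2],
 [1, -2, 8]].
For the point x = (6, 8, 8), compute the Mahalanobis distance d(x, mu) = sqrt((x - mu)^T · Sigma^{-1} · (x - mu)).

Step 1 — centre the observation: (x - mu) = (1, 3, 2).

Step 2 — invert Sigma (cofactor / det for 3×3, or solve directly):
  Sigma^{-1} = [[0.1271, -0.0042, -0.0169],
 [-0.0042, 0.1335, 0.0339],
 [-0.0169, 0.0339, 0.1356]].

Step 3 — form the quadratic (x - mu)^T · Sigma^{-1} · (x - mu):
  Sigma^{-1} · (x - mu) = (0.0805, 0.464, 0.3559).
  (x - mu)^T · [Sigma^{-1} · (x - mu)] = (1)·(0.0805) + (3)·(0.464) + (2)·(0.3559) = 2.1843.

Step 4 — take square root: d = √(2.1843) ≈ 1.4779.

d(x, mu) = √(2.1843) ≈ 1.4779


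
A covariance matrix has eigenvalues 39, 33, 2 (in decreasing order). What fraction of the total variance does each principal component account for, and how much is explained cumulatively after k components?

Step 1 — total variance = trace(Sigma) = Σ λ_i = 39 + 33 + 2 = 74.

Step 2 — fraction explained by component i = λ_i / Σ λ:
  PC1: 39/74 = 0.527
  PC2: 33/74 = 0.4459
  PC3: 2/74 = 0.027

Step 3 — cumulative fraction after k components = (λ_1 + ... + λ_k) / Σ λ:
  k = 1: 39/74 = 0.527
  k = 2: (39 + 33)/74 = 72/74 = 0.973
  k = 3: (39 + 33 + 2)/74 = 74/74 = 1

Summary (fraction, with percent):

explained: PC1 0.527 (52.7%), PC2 0.4459 (44.59%), PC3 0.027 (2.7%);  cumulative: 0.527, 0.973, 1


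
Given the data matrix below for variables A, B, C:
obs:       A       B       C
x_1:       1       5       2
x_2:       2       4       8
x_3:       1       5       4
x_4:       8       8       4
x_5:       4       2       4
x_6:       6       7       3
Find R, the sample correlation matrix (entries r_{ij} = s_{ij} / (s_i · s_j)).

Step 1 — column means:
  mean(A) = (1 + 2 + 1 + 8 + 4 + 6) / 6 = 22/6 = 3.6667
  mean(B) = (5 + 4 + 5 + 8 + 2 + 7) / 6 = 31/6 = 5.1667
  mean(C) = (2 + 8 + 4 + 4 + 4 + 3) / 6 = 25/6 = 4.1667

Step 2 — sample variances and covariances s[i,j] = (1/(n-1)) · Σ_k (x_{k,i} - mean_i) · (x_{k,j} - mean_j), with n-1 = 5:
  s[A,A] = ((-2.6667)·(-2.6667) + (-1.6667)·(-1.6667) + (-2.6667)·(-2.6667) + (4.3333)·(4.3333) + (0.3333)·(0.3333) + (2.3333)·(2.3333)) / 5 = 41.3333/5 = 8.2667
  s[A,B] = ((-2.6667)·(-0.1667) + (-1.6667)·(-1.1667) + (-2.6667)·(-0.1667) + (4.3333)·(2.8333) + (0.3333)·(-3.1667) + (2.3333)·(1.8333)) / 5 = 18.3333/5 = 3.6667
  s[A,C] = ((-2.6667)·(-2.1667) + (-1.6667)·(3.8333) + (-2.6667)·(-0.1667) + (4.3333)·(-0.1667) + (0.3333)·(-0.1667) + (2.3333)·(-1.1667)) / 5 = -3.6667/5 = -0.7333
  s[B,B] = ((-0.1667)·(-0.1667) + (-1.1667)·(-1.1667) + (-0.1667)·(-0.1667) + (2.8333)·(2.8333) + (-3.1667)·(-3.1667) + (1.8333)·(1.8333)) / 5 = 22.8333/5 = 4.5667
  s[B,C] = ((-0.1667)·(-2.1667) + (-1.1667)·(3.8333) + (-0.1667)·(-0.1667) + (2.8333)·(-0.1667) + (-3.1667)·(-0.1667) + (1.8333)·(-1.1667)) / 5 = -6.1667/5 = -1.2333
  s[C,C] = ((-2.1667)·(-2.1667) + (3.8333)·(3.8333) + (-0.1667)·(-0.1667) + (-0.1667)·(-0.1667) + (-0.1667)·(-0.1667) + (-1.1667)·(-1.1667)) / 5 = 20.8333/5 = 4.1667
  Sample standard deviations s_i = √(s[i,i]):
  s(A) = √(8.2667) = 2.8752
  s(B) = √(4.5667) = 2.137
  s(C) = √(4.1667) = 2.0412

Step 3 — r_{ij} = s_{ij} / (s_i · s_j):
  r[A,A] = 1 (diagonal).
  r[A,B] = 3.6667 / (2.8752 · 2.137) = 3.6667 / 6.1442 = 0.5968
  r[A,C] = -0.7333 / (2.8752 · 2.0412) = -0.7333 / 5.8689 = -0.125
  r[B,B] = 1 (diagonal).
  r[B,C] = -1.2333 / (2.137 · 2.0412) = -1.2333 / 4.3621 = -0.2827
  r[C,C] = 1 (diagonal).

R is symmetric with unit diagonal. Assembling:

R = [[1, 0.5968, -0.125],
 [0.5968, 1, -0.2827],
 [-0.125, -0.2827, 1]]


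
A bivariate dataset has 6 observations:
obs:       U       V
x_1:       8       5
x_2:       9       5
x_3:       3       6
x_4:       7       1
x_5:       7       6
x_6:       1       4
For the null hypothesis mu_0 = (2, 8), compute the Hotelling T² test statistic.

Step 1 — sample mean vector:
  mean(U) = (8 + 9 + 3 + 7 + 7 + 1) / 6 = 35/6 = 5.8333
  mean(V) = (5 + 5 + 6 + 1 + 6 + 4) / 6 = 27/6 = 4.5
  x̄ = (5.8333, 4.5),  deviation x̄ - mu_0 = (5.8333, 4.5) - (2, 8) = (3.8333, -3.5).

Step 2 — sample covariance matrix, S[i,j] = (1/(n-1)) · Σ_k (x_{k,i} - mean_i) · (x_{k,j} - mean_j), divisor n-1 = 5:
  S[U,U] = ((2.1667)·(2.1667) + (3.1667)·(3.1667) + (-2.8333)·(-2.8333) + (1.1667)·(1.1667) + (1.1667)·(1.1667) + (-4.8333)·(-4.8333)) / 5 = 48.8333/5 = 9.7667
  S[U,V] = ((2.1667)·(0.5) + (3.1667)·(0.5) + (-2.8333)·(1.5) + (1.1667)·(-3.5) + (1.1667)·(1.5) + (-4.8333)·(-0.5)) / 5 = -1.5/5 = -0.3
  S[V,V] = ((0.5)·(0.5) + (0.5)·(0.5) + (1.5)·(1.5) + (-3.5)·(-3.5) + (1.5)·(1.5) + (-0.5)·(-0.5)) / 5 = 17.5/5 = 3.5
  S = [[9.7667, -0.3],
 [-0.3, 3.5]].

Step 3 — invert S. det(S) = 9.7667·3.5 - (-0.3)² = 34.0933.
  S^{-1} = (1/det) · [[d, -b], [-b, a]] = [[0.1027, 0.0088],
 [0.0088, 0.2865]].

Step 4 — quadratic form (x̄ - mu_0)^T · S^{-1} · (x̄ - mu_0):
  S^{-1} · (x̄ - mu_0) = (0.3627, -0.9689),
  (x̄ - mu_0)^T · [...] = (3.8333)·(0.3627) + (-3.5)·(-0.9689) = 4.7816.

Step 5 — scale by n: T² = 6 · 4.7816 = 28.6899.

T² ≈ 28.6899


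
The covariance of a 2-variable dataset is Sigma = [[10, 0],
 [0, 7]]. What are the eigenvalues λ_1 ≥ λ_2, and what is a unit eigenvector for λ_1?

Step 1 — characteristic polynomial of 2×2 Sigma:
  det(Sigma - λI) = λ² - trace · λ + det = 0.
  trace = 10 + 7 = 17, det = 10·7 - (0)² = 70.
Step 2 — discriminant:
  Δ = trace² - 4·det = 289 - 280 = 9.
Step 3 — eigenvalues:
  λ = (trace ± √Δ)/2 = (17 ± 3)/2,
  λ_1 = 10,  λ_2 = 7.

Step 4 — unit eigenvector for λ_1: Sigma is diagonal, so its eigenvectors are the coordinate axes. λ_1 = 10 is the diagonal entry on the first coordinate axis, hence
  v_1 = (1, 0) (||v_1|| = 1).

λ_1 = 10,  λ_2 = 7;  v_1 ≈ (1, 0)


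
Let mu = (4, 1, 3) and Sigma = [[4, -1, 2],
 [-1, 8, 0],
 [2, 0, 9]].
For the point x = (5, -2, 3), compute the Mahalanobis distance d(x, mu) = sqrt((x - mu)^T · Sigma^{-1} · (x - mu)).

Step 1 — centre the observation: (x - mu) = (1, -3, 0).

Step 2 — invert Sigma (cofactor / det for 3×3, or solve directly):
  Sigma^{-1} = [[0.2915, 0.0364, -0.0648],
 [0.0364, 0.1296, -0.0081],
 [-0.0648, -0.0081, 0.1255]].

Step 3 — form the quadratic (x - mu)^T · Sigma^{-1} · (x - mu):
  Sigma^{-1} · (x - mu) = (0.1822, -0.3522, -0.0405).
  (x - mu)^T · [Sigma^{-1} · (x - mu)] = (1)·(0.1822) + (-3)·(-0.3522) + (0)·(-0.0405) = 1.2389.

Step 4 — take square root: d = √(1.2389) ≈ 1.113.

d(x, mu) = √(1.2389) ≈ 1.113


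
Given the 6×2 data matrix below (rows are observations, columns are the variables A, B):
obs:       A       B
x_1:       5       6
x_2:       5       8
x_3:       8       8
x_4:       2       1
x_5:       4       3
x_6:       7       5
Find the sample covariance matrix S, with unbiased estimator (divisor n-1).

Step 1 — column means:
  mean(A) = (5 + 5 + 8 + 2 + 4 + 7) / 6 = 31/6 = 5.1667
  mean(B) = (6 + 8 + 8 + 1 + 3 + 5) / 6 = 31/6 = 5.1667

Step 2 — sample covariance S[i,j] = (1/(n-1)) · Σ_k (x_{k,i} - mean_i) · (x_{k,j} - mean_j), with n-1 = 5.
  S[A,A] = ((-0.1667)·(-0.1667) + (-0.1667)·(-0.1667) + (2.8333)·(2.8333) + (-3.1667)·(-3.1667) + (-1.1667)·(-1.1667) + (1.8333)·(1.8333)) / 5 = 22.8333/5 = 4.5667
  S[A,B] = ((-0.1667)·(0.8333) + (-0.1667)·(2.8333) + (2.8333)·(2.8333) + (-3.1667)·(-4.1667) + (-1.1667)·(-2.1667) + (1.8333)·(-0.1667)) / 5 = 22.8333/5 = 4.5667
  S[B,B] = ((0.8333)·(0.8333) + (2.8333)·(2.8333) + (2.8333)·(2.8333) + (-4.1667)·(-4.1667) + (-2.1667)·(-2.1667) + (-0.1667)·(-0.1667)) / 5 = 38.8333/5 = 7.7667

S is symmetric (S[j,i] = S[i,j]). Assembling:

S = [[4.5667, 4.5667],
 [4.5667, 7.7667]]


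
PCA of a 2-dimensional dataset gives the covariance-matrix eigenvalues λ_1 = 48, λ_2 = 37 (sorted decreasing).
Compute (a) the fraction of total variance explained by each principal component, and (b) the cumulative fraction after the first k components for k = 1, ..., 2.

Step 1 — total variance = trace(Sigma) = Σ λ_i = 48 + 37 = 85.

Step 2 — fraction explained by component i = λ_i / Σ λ:
  PC1: 48/85 = 0.5647
  PC2: 37/85 = 0.4353

Step 3 — cumulative fraction after k components = (λ_1 + ... + λ_k) / Σ λ:
  k = 1: 48/85 = 0.5647
  k = 2: (48 + 37)/85 = 85/85 = 1

Summary (fraction, with percent):

explained: PC1 0.5647 (56.47%), PC2 0.4353 (43.53%);  cumulative: 0.5647, 1


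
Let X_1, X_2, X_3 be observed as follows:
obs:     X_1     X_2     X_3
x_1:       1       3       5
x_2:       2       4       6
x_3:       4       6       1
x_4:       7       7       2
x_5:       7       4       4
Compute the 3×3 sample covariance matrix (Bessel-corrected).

Step 1 — column means:
  mean(X_1) = (1 + 2 + 4 + 7 + 7) / 5 = 21/5 = 4.2
  mean(X_2) = (3 + 4 + 6 + 7 + 4) / 5 = 24/5 = 4.8
  mean(X_3) = (5 + 6 + 1 + 2 + 4) / 5 = 18/5 = 3.6

Step 2 — sample covariance S[i,j] = (1/(n-1)) · Σ_k (x_{k,i} - mean_i) · (x_{k,j} - mean_j), with n-1 = 4.
  S[X_1,X_1] = ((-3.2)·(-3.2) + (-2.2)·(-2.2) + (-0.2)·(-0.2) + (2.8)·(2.8) + (2.8)·(2.8)) / 4 = 30.8/4 = 7.7
  S[X_1,X_2] = ((-3.2)·(-1.8) + (-2.2)·(-0.8) + (-0.2)·(1.2) + (2.8)·(2.2) + (2.8)·(-0.8)) / 4 = 11.2/4 = 2.8
  S[X_1,X_3] = ((-3.2)·(1.4) + (-2.2)·(2.4) + (-0.2)·(-2.6) + (2.8)·(-1.6) + (2.8)·(0.4)) / 4 = -12.6/4 = -3.15
  S[X_2,X_2] = ((-1.8)·(-1.8) + (-0.8)·(-0.8) + (1.2)·(1.2) + (2.2)·(2.2) + (-0.8)·(-0.8)) / 4 = 10.8/4 = 2.7
  S[X_2,X_3] = ((-1.8)·(1.4) + (-0.8)·(2.4) + (1.2)·(-2.6) + (2.2)·(-1.6) + (-0.8)·(0.4)) / 4 = -11.4/4 = -2.85
  S[X_3,X_3] = ((1.4)·(1.4) + (2.4)·(2.4) + (-2.6)·(-2.6) + (-1.6)·(-1.6) + (0.4)·(0.4)) / 4 = 17.2/4 = 4.3

S is symmetric (S[j,i] = S[i,j]). Assembling:

S = [[7.7, 2.8, -3.15],
 [2.8, 2.7, -2.85],
 [-3.15, -2.85, 4.3]]


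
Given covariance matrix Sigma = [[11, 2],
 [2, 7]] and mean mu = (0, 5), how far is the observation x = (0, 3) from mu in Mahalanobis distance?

Step 1 — centre the observation: (x - mu) = (0, -2).

Step 2 — invert Sigma. det(Sigma) = 11·7 - (2)² = 73.
  Sigma^{-1} = (1/det) · [[d, -b], [-b, a]] = [[0.0959, -0.0274],
 [-0.0274, 0.1507]].

Step 3 — form the quadratic (x - mu)^T · Sigma^{-1} · (x - mu):
  Sigma^{-1} · (x - mu) = (0.0548, -0.3014).
  (x - mu)^T · [Sigma^{-1} · (x - mu)] = (0)·(0.0548) + (-2)·(-0.3014) = 0.6027.

Step 4 — take square root: d = √(0.6027) ≈ 0.7764.

d(x, mu) = √(0.6027) ≈ 0.7764


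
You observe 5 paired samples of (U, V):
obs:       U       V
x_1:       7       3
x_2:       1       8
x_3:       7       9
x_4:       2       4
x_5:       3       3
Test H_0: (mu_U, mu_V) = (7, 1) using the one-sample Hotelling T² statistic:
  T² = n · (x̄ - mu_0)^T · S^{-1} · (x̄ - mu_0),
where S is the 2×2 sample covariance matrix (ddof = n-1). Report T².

Step 1 — sample mean vector:
  mean(U) = (7 + 1 + 7 + 2 + 3) / 5 = 20/5 = 4
  mean(V) = (3 + 8 + 9 + 4 + 3) / 5 = 27/5 = 5.4
  x̄ = (4, 5.4),  deviation x̄ - mu_0 = (4, 5.4) - (7, 1) = (-3, 4.4).

Step 2 — sample covariance matrix, S[i,j] = (1/(n-1)) · Σ_k (x_{k,i} - mean_i) · (x_{k,j} - mean_j), divisor n-1 = 4:
  S[U,U] = ((3)·(3) + (-3)·(-3) + (3)·(3) + (-2)·(-2) + (-1)·(-1)) / 4 = 32/4 = 8
  S[U,V] = ((3)·(-2.4) + (-3)·(2.6) + (3)·(3.6) + (-2)·(-1.4) + (-1)·(-2.4)) / 4 = 1/4 = 0.25
  S[V,V] = ((-2.4)·(-2.4) + (2.6)·(2.6) + (3.6)·(3.6) + (-1.4)·(-1.4) + (-2.4)·(-2.4)) / 4 = 33.2/4 = 8.3
  S = [[8, 0.25],
 [0.25, 8.3]].

Step 3 — invert S. det(S) = 8·8.3 - (0.25)² = 66.3375.
  S^{-1} = (1/det) · [[d, -b], [-b, a]] = [[0.1251, -0.0038],
 [-0.0038, 0.1206]].

Step 4 — quadratic form (x̄ - mu_0)^T · S^{-1} · (x̄ - mu_0):
  S^{-1} · (x̄ - mu_0) = (-0.3919, 0.5419),
  (x̄ - mu_0)^T · [...] = (-3)·(-0.3919) + (4.4)·(0.5419) = 3.5603.

Step 5 — scale by n: T² = 5 · 3.5603 = 17.8014.

T² ≈ 17.8014


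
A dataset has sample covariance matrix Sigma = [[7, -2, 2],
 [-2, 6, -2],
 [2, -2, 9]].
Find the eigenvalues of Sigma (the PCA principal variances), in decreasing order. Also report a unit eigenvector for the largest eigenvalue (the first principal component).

Step 1 — characteristic polynomial p(λ) = det(λI - Sigma) = λ³ - tr·λ² + c_1·λ - det, where tr = trace, c_1 = sum of the principal 2×2 minors, det = det(Sigma):
  tr = 7 + 6 + 9 = 22,
  c_1 = (7·6 - (-2)²) + (7·9 - (2)²) + (6·9 - (-2)²) = 38 + 59 + 50 = 147,
  det = 7·(6·9 - (-2)²) - (-2)·((-2)·9 - (-2)·(2)) + (2)·((-2)·(-2) - 6·(2)) = 7·(50) - (-2)·(-14) + (2)·(-8) = 306.
  So p(λ) = λ³ - 22λ² + 147λ - 306.
Step 2 — look for an integer root (rational root theorem: any rational root is an integer divisor of 306). Testing λ = 6:
  p(6) = 216 - 792 + 882 - 306 = 0  ✓
  Dividing out (λ - 6): p(λ) = (λ - 6)(λ² - 16λ + 51).
Step 3 — remaining eigenvalues from the quadratic λ² - 16λ + 51 = 0:
  Δ = 16² - 4·51 = 256 - 204 = 52,  λ = (16 ± √52)/2 = (16 ± 7.2111)/2 ≈ 11.6056 or 4.3944.
  Sorted: λ_1 = 11.6056,  λ_2 = 6,  λ_3 = 4.3944  (check: sum = 22 = tr ✓).

Step 4 — unit eigenvector for λ_1 ≈ 11.6056: v spans the null space of (Sigma - λ_1 I), whose rows are
  r_1 = (-4.6056, -2, 2),  r_2 = (-2, -5.6056, -2),  r_3 = (2, -2, -2.6056).
  v is orthogonal to every row, so take v ∝ r_1 × r_2 = ((-2)·(-2) - (2)·(-5.6056), (2)·(-2) - (-4.6056)·(-2), (-4.6056)·(-5.6056) - (-2)·(-2)) ≈ (15.2111, -13.2111, 21.8167).
  Let u = (15.2111, -13.2111, 21.8167).
  ||u|| = √((15.2111)² + (-13.2111)² + (21.8167)²) = √(881.8773) ≈ 29.6964,  v_1 = u/||u|| ≈ (0.5122, -0.4449, 0.7347) (||v_1|| = 1).

λ_1 = 11.6056,  λ_2 = 6,  λ_3 = 4.3944;  v_1 ≈ (0.5122, -0.4449, 0.7347)


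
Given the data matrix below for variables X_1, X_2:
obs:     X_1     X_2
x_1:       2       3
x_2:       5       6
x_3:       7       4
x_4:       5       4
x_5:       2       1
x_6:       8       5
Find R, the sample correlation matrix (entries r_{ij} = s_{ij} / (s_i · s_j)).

Step 1 — column means:
  mean(X_1) = (2 + 5 + 7 + 5 + 2 + 8) / 6 = 29/6 = 4.8333
  mean(X_2) = (3 + 6 + 4 + 4 + 1 + 5) / 6 = 23/6 = 3.8333

Step 2 — sample variances and covariances s[i,j] = (1/(n-1)) · Σ_k (x_{k,i} - mean_i) · (x_{k,j} - mean_j), with n-1 = 5:
  s[X_1,X_1] = ((-2.8333)·(-2.8333) + (0.1667)·(0.1667) + (2.1667)·(2.1667) + (0.1667)·(0.1667) + (-2.8333)·(-2.8333) + (3.1667)·(3.1667)) / 5 = 30.8333/5 = 6.1667
  s[X_1,X_2] = ((-2.8333)·(-0.8333) + (0.1667)·(2.1667) + (2.1667)·(0.1667) + (0.1667)·(0.1667) + (-2.8333)·(-2.8333) + (3.1667)·(1.1667)) / 5 = 14.8333/5 = 2.9667
  s[X_2,X_2] = ((-0.8333)·(-0.8333) + (2.1667)·(2.1667) + (0.1667)·(0.1667) + (0.1667)·(0.1667) + (-2.8333)·(-2.8333) + (1.1667)·(1.1667)) / 5 = 14.8333/5 = 2.9667
  Sample standard deviations s_i = √(s[i,i]):
  s(X_1) = √(6.1667) = 2.4833
  s(X_2) = √(2.9667) = 1.7224

Step 3 — r_{ij} = s_{ij} / (s_i · s_j):
  r[X_1,X_1] = 1 (diagonal).
  r[X_1,X_2] = 2.9667 / (2.4833 · 1.7224) = 2.9667 / 4.2772 = 0.6936
  r[X_2,X_2] = 1 (diagonal).

R is symmetric with unit diagonal. Assembling:

R = [[1, 0.6936],
 [0.6936, 1]]


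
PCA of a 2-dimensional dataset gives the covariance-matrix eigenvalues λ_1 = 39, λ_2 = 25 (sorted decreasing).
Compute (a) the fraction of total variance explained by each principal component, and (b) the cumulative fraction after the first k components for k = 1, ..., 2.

Step 1 — total variance = trace(Sigma) = Σ λ_i = 39 + 25 = 64.

Step 2 — fraction explained by component i = λ_i / Σ λ:
  PC1: 39/64 = 0.6094
  PC2: 25/64 = 0.3906

Step 3 — cumulative fraction after k components = (λ_1 + ... + λ_k) / Σ λ:
  k = 1: 39/64 = 0.6094
  k = 2: (39 + 25)/64 = 64/64 = 1

Summary (fraction, with percent):

explained: PC1 0.6094 (60.94%), PC2 0.3906 (39.06%);  cumulative: 0.6094, 1


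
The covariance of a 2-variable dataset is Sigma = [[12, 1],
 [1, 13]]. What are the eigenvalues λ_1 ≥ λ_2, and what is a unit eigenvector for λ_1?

Step 1 — characteristic polynomial of 2×2 Sigma:
  det(Sigma - λI) = λ² - trace · λ + det = 0.
  trace = 12 + 13 = 25, det = 12·13 - (1)² = 155.
Step 2 — discriminant:
  Δ = trace² - 4·det = 625 - 620 = 5.
Step 3 — eigenvalues:
  λ = (trace ± √Δ)/2 = (25 ± 2.2361)/2,
  λ_1 = 13.618,  λ_2 = 11.382.

Step 4 — unit eigenvector for λ_1: solve (Sigma - λ_1 I)v = 0. First row:
  (12 - 13.618)·v_x + (1)·v_y = 0, i.e. (-1.618)·v_x + (1)·v_y = 0,
  so v ∝ (b, λ_1 - a) = (1, 1.618) = u.
  ||u|| = √((1)² + (1.618)²) = √(3.618) ≈ 1.9021,
  v_1 = u/||u|| ≈ (0.5257, 0.8507) (||v_1|| = 1).

λ_1 = 13.618,  λ_2 = 11.382;  v_1 ≈ (0.5257, 0.8507)


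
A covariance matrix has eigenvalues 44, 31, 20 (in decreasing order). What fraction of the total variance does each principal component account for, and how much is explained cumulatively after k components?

Step 1 — total variance = trace(Sigma) = Σ λ_i = 44 + 31 + 20 = 95.

Step 2 — fraction explained by component i = λ_i / Σ λ:
  PC1: 44/95 = 0.4632
  PC2: 31/95 = 0.3263
  PC3: 20/95 = 0.2105

Step 3 — cumulative fraction after k components = (λ_1 + ... + λ_k) / Σ λ:
  k = 1: 44/95 = 0.4632
  k = 2: (44 + 31)/95 = 75/95 = 0.7895
  k = 3: (44 + 31 + 20)/95 = 95/95 = 1

Summary (fraction, with percent):

explained: PC1 0.4632 (46.32%), PC2 0.3263 (32.63%), PC3 0.2105 (21.05%);  cumulative: 0.4632, 0.7895, 1


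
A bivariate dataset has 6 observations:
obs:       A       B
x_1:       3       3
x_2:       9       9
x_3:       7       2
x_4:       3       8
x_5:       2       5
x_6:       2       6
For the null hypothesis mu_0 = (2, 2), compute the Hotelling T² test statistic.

Step 1 — sample mean vector:
  mean(A) = (3 + 9 + 7 + 3 + 2 + 2) / 6 = 26/6 = 4.3333
  mean(B) = (3 + 9 + 2 + 8 + 5 + 6) / 6 = 33/6 = 5.5
  x̄ = (4.3333, 5.5),  deviation x̄ - mu_0 = (4.3333, 5.5) - (2, 2) = (2.3333, 3.5).

Step 2 — sample covariance matrix, S[i,j] = (1/(n-1)) · Σ_k (x_{k,i} - mean_i) · (x_{k,j} - mean_j), divisor n-1 = 5:
  S[A,A] = ((-1.3333)·(-1.3333) + (4.6667)·(4.6667) + (2.6667)·(2.6667) + (-1.3333)·(-1.3333) + (-2.3333)·(-2.3333) + (-2.3333)·(-2.3333)) / 5 = 43.3333/5 = 8.6667
  S[A,B] = ((-1.3333)·(-2.5) + (4.6667)·(3.5) + (2.6667)·(-3.5) + (-1.3333)·(2.5) + (-2.3333)·(-0.5) + (-2.3333)·(0.5)) / 5 = 7/5 = 1.4
  S[B,B] = ((-2.5)·(-2.5) + (3.5)·(3.5) + (-3.5)·(-3.5) + (2.5)·(2.5) + (-0.5)·(-0.5) + (0.5)·(0.5)) / 5 = 37.5/5 = 7.5
  S = [[8.6667, 1.4],
 [1.4, 7.5]].

Step 3 — invert S. det(S) = 8.6667·7.5 - (1.4)² = 63.04.
  S^{-1} = (1/det) · [[d, -b], [-b, a]] = [[0.119, -0.0222],
 [-0.0222, 0.1375]].

Step 4 — quadratic form (x̄ - mu_0)^T · S^{-1} · (x̄ - mu_0):
  S^{-1} · (x̄ - mu_0) = (0.1999, 0.4294),
  (x̄ - mu_0)^T · [...] = (2.3333)·(0.1999) + (3.5)·(0.4294) = 1.9691.

Step 5 — scale by n: T² = 6 · 1.9691 = 11.8147.

T² ≈ 11.8147


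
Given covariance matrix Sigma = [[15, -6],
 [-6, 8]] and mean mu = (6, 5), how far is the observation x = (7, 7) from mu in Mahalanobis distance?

Step 1 — centre the observation: (x - mu) = (1, 2).

Step 2 — invert Sigma. det(Sigma) = 15·8 - (-6)² = 84.
  Sigma^{-1} = (1/det) · [[d, -b], [-b, a]] = [[0.0952, 0.0714],
 [0.0714, 0.1786]].

Step 3 — form the quadratic (x - mu)^T · Sigma^{-1} · (x - mu):
  Sigma^{-1} · (x - mu) = (0.2381, 0.4286).
  (x - mu)^T · [Sigma^{-1} · (x - mu)] = (1)·(0.2381) + (2)·(0.4286) = 1.0952.

Step 4 — take square root: d = √(1.0952) ≈ 1.0465.

d(x, mu) = √(1.0952) ≈ 1.0465


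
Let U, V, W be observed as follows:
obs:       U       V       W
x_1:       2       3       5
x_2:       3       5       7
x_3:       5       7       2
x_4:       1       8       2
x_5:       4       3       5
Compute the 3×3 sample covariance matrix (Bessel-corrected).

Step 1 — column means:
  mean(U) = (2 + 3 + 5 + 1 + 4) / 5 = 15/5 = 3
  mean(V) = (3 + 5 + 7 + 8 + 3) / 5 = 26/5 = 5.2
  mean(W) = (5 + 7 + 2 + 2 + 5) / 5 = 21/5 = 4.2

Step 2 — sample covariance S[i,j] = (1/(n-1)) · Σ_k (x_{k,i} - mean_i) · (x_{k,j} - mean_j), with n-1 = 4.
  S[U,U] = ((-1)·(-1) + (0)·(0) + (2)·(2) + (-2)·(-2) + (1)·(1)) / 4 = 10/4 = 2.5
  S[U,V] = ((-1)·(-2.2) + (0)·(-0.2) + (2)·(1.8) + (-2)·(2.8) + (1)·(-2.2)) / 4 = -2/4 = -0.5
  S[U,W] = ((-1)·(0.8) + (0)·(2.8) + (2)·(-2.2) + (-2)·(-2.2) + (1)·(0.8)) / 4 = 0/4 = 0
  S[V,V] = ((-2.2)·(-2.2) + (-0.2)·(-0.2) + (1.8)·(1.8) + (2.8)·(2.8) + (-2.2)·(-2.2)) / 4 = 20.8/4 = 5.2
  S[V,W] = ((-2.2)·(0.8) + (-0.2)·(2.8) + (1.8)·(-2.2) + (2.8)·(-2.2) + (-2.2)·(0.8)) / 4 = -14.2/4 = -3.55
  S[W,W] = ((0.8)·(0.8) + (2.8)·(2.8) + (-2.2)·(-2.2) + (-2.2)·(-2.2) + (0.8)·(0.8)) / 4 = 18.8/4 = 4.7

S is symmetric (S[j,i] = S[i,j]). Assembling:

S = [[2.5, -0.5, 0],
 [-0.5, 5.2, -3.55],
 [0, -3.55, 4.7]]


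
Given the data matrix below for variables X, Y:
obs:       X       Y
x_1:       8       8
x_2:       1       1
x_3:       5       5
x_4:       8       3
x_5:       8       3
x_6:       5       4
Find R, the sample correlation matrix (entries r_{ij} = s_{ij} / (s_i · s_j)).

Step 1 — column means:
  mean(X) = (8 + 1 + 5 + 8 + 8 + 5) / 6 = 35/6 = 5.8333
  mean(Y) = (8 + 1 + 5 + 3 + 3 + 4) / 6 = 24/6 = 4

Step 2 — sample variances and covariances s[i,j] = (1/(n-1)) · Σ_k (x_{k,i} - mean_i) · (x_{k,j} - mean_j), with n-1 = 5:
  s[X,X] = ((2.1667)·(2.1667) + (-4.8333)·(-4.8333) + (-0.8333)·(-0.8333) + (2.1667)·(2.1667) + (2.1667)·(2.1667) + (-0.8333)·(-0.8333)) / 5 = 38.8333/5 = 7.7667
  s[X,Y] = ((2.1667)·(4) + (-4.8333)·(-3) + (-0.8333)·(1) + (2.1667)·(-1) + (2.1667)·(-1) + (-0.8333)·(0)) / 5 = 18/5 = 3.6
  s[Y,Y] = ((4)·(4) + (-3)·(-3) + (1)·(1) + (-1)·(-1) + (-1)·(-1) + (0)·(0)) / 5 = 28/5 = 5.6
  Sample standard deviations s_i = √(s[i,i]):
  s(X) = √(7.7667) = 2.7869
  s(Y) = √(5.6) = 2.3664

Step 3 — r_{ij} = s_{ij} / (s_i · s_j):
  r[X,X] = 1 (diagonal).
  r[X,Y] = 3.6 / (2.7869 · 2.3664) = 3.6 / 6.5949 = 0.5459
  r[Y,Y] = 1 (diagonal).

R is symmetric with unit diagonal. Assembling:

R = [[1, 0.5459],
 [0.5459, 1]]


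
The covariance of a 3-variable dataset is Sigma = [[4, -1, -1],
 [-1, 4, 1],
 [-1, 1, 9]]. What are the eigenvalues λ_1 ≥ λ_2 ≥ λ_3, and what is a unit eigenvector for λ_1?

Step 1 — characteristic polynomial p(λ) = det(λI - Sigma) = λ³ - tr·λ² + c_1·λ - det, where tr = trace, c_1 = sum of the principal 2×2 minors, det = det(Sigma):
  tr = 4 + 4 + 9 = 17,
  c_1 = (4·4 - (-1)²) + (4·9 - (-1)²) + (4·9 - (1)²) = 15 + 35 + 35 = 85,
  det = 4·(4·9 - (1)²) - (-1)·((-1)·9 - (1)·(-1)) + (-1)·((-1)·(1) - 4·(-1)) = 4·(35) - (-1)·(-8) + (-1)·(3) = 129.
  So p(λ) = λ³ - 17λ² + 85λ - 129.
Step 2 — look for an integer root (rational root theorem: any rational root is an integer divisor of 129). Testing λ = 3:
  p(3) = 27 - 153 + 255 - 129 = 0  ✓
  Dividing out (λ - 3): p(λ) = (λ - 3)(λ² - 14λ + 43).
Step 3 — remaining eigenvalues from the quadratic λ² - 14λ + 43 = 0:
  Δ = 14² - 4·43 = 196 - 172 = 24,  λ = (14 ± √24)/2 = (14 ± 4.899)/2 ≈ 9.4495 or 4.5505.
  Sorted: λ_1 = 9.4495,  λ_2 = 4.5505,  λ_3 = 3  (check: sum = 17 = tr ✓).

Step 4 — unit eigenvector for λ_1 ≈ 9.4495: v spans the null space of (Sigma - λ_1 I), whose rows are
  r_1 = (-5.4495, -1, -1),  r_2 = (-1, -5.4495, 1),  r_3 = (-1, 1, -0.4495).
  v is orthogonal to every row, so take v ∝ r_1 × r_2 = ((-1)·(1) - (-1)·(-5.4495), (-1)·(-1) - (-5.4495)·(1), (-5.4495)·(-5.4495) - (-1)·(-1)) ≈ (-6.4495, 6.4495, 28.6969).
  Rescale (multiply by -1 so the first nonzero entry is positive): u = (6.4495, -6.4495, -28.6969).
  ||u|| = √((6.4495)² + (-6.4495)² + (-28.6969)²) = √(906.7061) ≈ 30.1116,  v_1 = u/||u|| ≈ (0.2142, -0.2142, -0.953) (||v_1|| = 1).

λ_1 = 9.4495,  λ_2 = 4.5505,  λ_3 = 3;  v_1 ≈ (0.2142, -0.2142, -0.953)


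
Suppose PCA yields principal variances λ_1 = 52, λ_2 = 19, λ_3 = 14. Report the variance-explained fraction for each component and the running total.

Step 1 — total variance = trace(Sigma) = Σ λ_i = 52 + 19 + 14 = 85.

Step 2 — fraction explained by component i = λ_i / Σ λ:
  PC1: 52/85 = 0.6118
  PC2: 19/85 = 0.2235
  PC3: 14/85 = 0.1647

Step 3 — cumulative fraction after k components = (λ_1 + ... + λ_k) / Σ λ:
  k = 1: 52/85 = 0.6118
  k = 2: (52 + 19)/85 = 71/85 = 0.8353
  k = 3: (52 + 19 + 14)/85 = 85/85 = 1

Summary (fraction, with percent):

explained: PC1 0.6118 (61.18%), PC2 0.2235 (22.35%), PC3 0.1647 (16.47%);  cumulative: 0.6118, 0.8353, 1


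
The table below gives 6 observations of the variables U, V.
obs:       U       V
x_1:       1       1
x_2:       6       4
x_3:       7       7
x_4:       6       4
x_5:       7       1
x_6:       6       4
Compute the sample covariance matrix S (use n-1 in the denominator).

Step 1 — column means:
  mean(U) = (1 + 6 + 7 + 6 + 7 + 6) / 6 = 33/6 = 5.5
  mean(V) = (1 + 4 + 7 + 4 + 1 + 4) / 6 = 21/6 = 3.5

Step 2 — sample covariance S[i,j] = (1/(n-1)) · Σ_k (x_{k,i} - mean_i) · (x_{k,j} - mean_j), with n-1 = 5.
  S[U,U] = ((-4.5)·(-4.5) + (0.5)·(0.5) + (1.5)·(1.5) + (0.5)·(0.5) + (1.5)·(1.5) + (0.5)·(0.5)) / 5 = 25.5/5 = 5.1
  S[U,V] = ((-4.5)·(-2.5) + (0.5)·(0.5) + (1.5)·(3.5) + (0.5)·(0.5) + (1.5)·(-2.5) + (0.5)·(0.5)) / 5 = 13.5/5 = 2.7
  S[V,V] = ((-2.5)·(-2.5) + (0.5)·(0.5) + (3.5)·(3.5) + (0.5)·(0.5) + (-2.5)·(-2.5) + (0.5)·(0.5)) / 5 = 25.5/5 = 5.1

S is symmetric (S[j,i] = S[i,j]). Assembling:

S = [[5.1, 2.7],
 [2.7, 5.1]]


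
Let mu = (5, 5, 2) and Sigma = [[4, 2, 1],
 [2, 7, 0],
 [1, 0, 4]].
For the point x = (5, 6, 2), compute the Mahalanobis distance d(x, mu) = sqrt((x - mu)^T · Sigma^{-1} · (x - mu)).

Step 1 — centre the observation: (x - mu) = (0, 1, 0).

Step 2 — invert Sigma (cofactor / det for 3×3, or solve directly):
  Sigma^{-1} = [[0.3146, -0.0899, -0.0787],
 [-0.0899, 0.1685, 0.0225],
 [-0.0787, 0.0225, 0.2697]].

Step 3 — form the quadratic (x - mu)^T · Sigma^{-1} · (x - mu):
  Sigma^{-1} · (x - mu) = (-0.0899, 0.1685, 0.0225).
  (x - mu)^T · [Sigma^{-1} · (x - mu)] = (0)·(-0.0899) + (1)·(0.1685) + (0)·(0.0225) = 0.1685.

Step 4 — take square root: d = √(0.1685) ≈ 0.4105.

d(x, mu) = √(0.1685) ≈ 0.4105


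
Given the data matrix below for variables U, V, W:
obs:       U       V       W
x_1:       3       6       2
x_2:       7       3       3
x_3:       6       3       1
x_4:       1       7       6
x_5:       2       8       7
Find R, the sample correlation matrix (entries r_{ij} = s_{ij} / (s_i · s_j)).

Step 1 — column means:
  mean(U) = (3 + 7 + 6 + 1 + 2) / 5 = 19/5 = 3.8
  mean(V) = (6 + 3 + 3 + 7 + 8) / 5 = 27/5 = 5.4
  mean(W) = (2 + 3 + 1 + 6 + 7) / 5 = 19/5 = 3.8

Step 2 — sample variances and covariances s[i,j] = (1/(n-1)) · Σ_k (x_{k,i} - mean_i) · (x_{k,j} - mean_j), with n-1 = 4:
  s[U,U] = ((-0.8)·(-0.8) + (3.2)·(3.2) + (2.2)·(2.2) + (-2.8)·(-2.8) + (-1.8)·(-1.8)) / 4 = 26.8/4 = 6.7
  s[U,V] = ((-0.8)·(0.6) + (3.2)·(-2.4) + (2.2)·(-2.4) + (-2.8)·(1.6) + (-1.8)·(2.6)) / 4 = -22.6/4 = -5.65
  s[U,W] = ((-0.8)·(-1.8) + (3.2)·(-0.8) + (2.2)·(-2.8) + (-2.8)·(2.2) + (-1.8)·(3.2)) / 4 = -19.2/4 = -4.8
  s[V,V] = ((0.6)·(0.6) + (-2.4)·(-2.4) + (-2.4)·(-2.4) + (1.6)·(1.6) + (2.6)·(2.6)) / 4 = 21.2/4 = 5.3
  s[V,W] = ((0.6)·(-1.8) + (-2.4)·(-0.8) + (-2.4)·(-2.8) + (1.6)·(2.2) + (2.6)·(3.2)) / 4 = 19.4/4 = 4.85
  s[W,W] = ((-1.8)·(-1.8) + (-0.8)·(-0.8) + (-2.8)·(-2.8) + (2.2)·(2.2) + (3.2)·(3.2)) / 4 = 26.8/4 = 6.7
  Sample standard deviations s_i = √(s[i,i]):
  s(U) = √(6.7) = 2.5884
  s(V) = √(5.3) = 2.3022
  s(W) = √(6.7) = 2.5884

Step 3 — r_{ij} = s_{ij} / (s_i · s_j):
  r[U,U] = 1 (diagonal).
  r[U,V] = -5.65 / (2.5884 · 2.3022) = -5.65 / 5.959 = -0.9481
  r[U,W] = -4.8 / (2.5884 · 2.5884) = -4.8 / 6.7 = -0.7164
  r[V,V] = 1 (diagonal).
  r[V,W] = 4.85 / (2.3022 · 2.5884) = 4.85 / 5.959 = 0.8139
  r[W,W] = 1 (diagonal).

R is symmetric with unit diagonal. Assembling:

R = [[1, -0.9481, -0.7164],
 [-0.9481, 1, 0.8139],
 [-0.7164, 0.8139, 1]]


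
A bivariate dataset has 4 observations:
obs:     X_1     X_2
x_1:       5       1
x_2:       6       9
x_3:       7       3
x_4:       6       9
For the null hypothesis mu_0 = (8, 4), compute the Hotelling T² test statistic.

Step 1 — sample mean vector:
  mean(X_1) = (5 + 6 + 7 + 6) / 4 = 24/4 = 6
  mean(X_2) = (1 + 9 + 3 + 9) / 4 = 22/4 = 5.5
  x̄ = (6, 5.5),  deviation x̄ - mu_0 = (6, 5.5) - (8, 4) = (-2, 1.5).

Step 2 — sample covariance matrix, S[i,j] = (1/(n-1)) · Σ_k (x_{k,i} - mean_i) · (x_{k,j} - mean_j), divisor n-1 = 3:
  S[X_1,X_1] = ((-1)·(-1) + (0)·(0) + (1)·(1) + (0)·(0)) / 3 = 2/3 = 0.6667
  S[X_1,X_2] = ((-1)·(-4.5) + (0)·(3.5) + (1)·(-2.5) + (0)·(3.5)) / 3 = 2/3 = 0.6667
  S[X_2,X_2] = ((-4.5)·(-4.5) + (3.5)·(3.5) + (-2.5)·(-2.5) + (3.5)·(3.5)) / 3 = 51/3 = 17
  S = [[0.6667, 0.6667],
 [0.6667, 17]].

Step 3 — invert S. det(S) = 0.6667·17 - (0.6667)² = 10.8889.
  S^{-1} = (1/det) · [[d, -b], [-b, a]] = [[1.5612, -0.0612],
 [-0.0612, 0.0612]].

Step 4 — quadratic form (x̄ - mu_0)^T · S^{-1} · (x̄ - mu_0):
  S^{-1} · (x̄ - mu_0) = (-3.2143, 0.2143),
  (x̄ - mu_0)^T · [...] = (-2)·(-3.2143) + (1.5)·(0.2143) = 6.75.

Step 5 — scale by n: T² = 4 · 6.75 = 27.

T² ≈ 27
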